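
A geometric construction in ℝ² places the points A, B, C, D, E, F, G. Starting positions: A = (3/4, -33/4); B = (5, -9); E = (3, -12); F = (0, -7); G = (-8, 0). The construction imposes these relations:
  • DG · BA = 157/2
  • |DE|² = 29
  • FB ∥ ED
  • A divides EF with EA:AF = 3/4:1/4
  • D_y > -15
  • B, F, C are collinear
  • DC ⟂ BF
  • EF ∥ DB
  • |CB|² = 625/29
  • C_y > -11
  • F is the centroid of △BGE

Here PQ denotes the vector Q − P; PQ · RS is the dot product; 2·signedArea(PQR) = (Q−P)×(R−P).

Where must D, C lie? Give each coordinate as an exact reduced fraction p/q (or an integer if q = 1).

1. D_x = 8  [EF ∥ DB ∩ FB ∥ ED]
2. D_y = -14  [EF ∥ DB ∩ FB ∥ ED]
   → D = (8, -14)
3. C_x = 270/29  [B, F, C are collinear ∩ DC ⟂ BF]
4. C_y = -311/29  [B, F, C are collinear ∩ DC ⟂ BF]
   → C = (270/29, -311/29)

C = (270/29, -311/29)
D = (8, -14)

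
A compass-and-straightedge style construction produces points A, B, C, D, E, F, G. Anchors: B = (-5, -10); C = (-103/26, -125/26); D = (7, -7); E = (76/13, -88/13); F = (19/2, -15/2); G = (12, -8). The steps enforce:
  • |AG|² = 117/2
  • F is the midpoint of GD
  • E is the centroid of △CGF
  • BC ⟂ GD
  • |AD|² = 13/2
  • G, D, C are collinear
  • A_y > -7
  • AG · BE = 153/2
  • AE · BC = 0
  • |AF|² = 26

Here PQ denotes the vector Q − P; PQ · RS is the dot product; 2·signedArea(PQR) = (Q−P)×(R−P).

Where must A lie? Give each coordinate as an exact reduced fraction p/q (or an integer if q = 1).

A = (9/2, -13/2)

1. A_x = 9/2  [AE · BC = 0 ∩ AG · BE = 153/2]
2. A_y = -13/2  [AE · BC = 0 ∩ AG · BE = 153/2]
   → A = (9/2, -13/2)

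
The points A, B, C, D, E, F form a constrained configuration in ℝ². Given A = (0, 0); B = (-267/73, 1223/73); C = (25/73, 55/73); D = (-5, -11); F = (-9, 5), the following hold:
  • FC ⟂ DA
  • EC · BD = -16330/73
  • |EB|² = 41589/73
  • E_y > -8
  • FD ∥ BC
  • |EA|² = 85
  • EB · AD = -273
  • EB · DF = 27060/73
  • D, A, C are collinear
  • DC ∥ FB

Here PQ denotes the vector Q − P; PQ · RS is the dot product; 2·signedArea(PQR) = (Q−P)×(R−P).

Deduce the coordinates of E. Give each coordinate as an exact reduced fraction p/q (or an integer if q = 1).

1. E_x = -6  [EB · AD = -273 ∩ EB · DF = 27060/73]
2. E_y = -7  [EB · AD = -273 ∩ EB · DF = 27060/73]
   → E = (-6, -7)

E = (-6, -7)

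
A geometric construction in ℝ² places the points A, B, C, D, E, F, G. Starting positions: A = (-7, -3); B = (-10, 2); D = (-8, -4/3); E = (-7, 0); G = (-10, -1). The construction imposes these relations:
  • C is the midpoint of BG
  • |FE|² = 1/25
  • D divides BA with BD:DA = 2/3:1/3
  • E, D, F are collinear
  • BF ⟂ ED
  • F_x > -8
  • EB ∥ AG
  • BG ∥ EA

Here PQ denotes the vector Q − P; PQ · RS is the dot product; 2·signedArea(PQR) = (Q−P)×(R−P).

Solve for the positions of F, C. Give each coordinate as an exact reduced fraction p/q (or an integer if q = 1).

C = (-10, 1/2)
F = (-178/25, -4/25)

1. F_x = -178/25  [E, D, F are collinear ∩ BF ⟂ ED]
2. F_y = -4/25  [E, D, F are collinear ∩ BF ⟂ ED]
   → F = (-178/25, -4/25)
3. C_x = -10  [C is the midpoint of BG]
4. C_y = 1/2  [C is the midpoint of BG]
   → C = (-10, 1/2)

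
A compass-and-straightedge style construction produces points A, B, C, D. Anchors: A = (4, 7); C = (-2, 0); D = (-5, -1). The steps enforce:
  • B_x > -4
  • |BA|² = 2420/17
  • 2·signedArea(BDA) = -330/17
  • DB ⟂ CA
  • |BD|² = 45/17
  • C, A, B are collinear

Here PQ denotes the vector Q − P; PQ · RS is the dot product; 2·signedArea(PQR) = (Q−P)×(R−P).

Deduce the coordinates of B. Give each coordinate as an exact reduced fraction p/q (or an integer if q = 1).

1. B_x = -64/17  [C, A, B are collinear ∩ DB ⟂ CA]
2. B_y = -35/17  [C, A, B are collinear ∩ DB ⟂ CA]
   → B = (-64/17, -35/17)

B = (-64/17, -35/17)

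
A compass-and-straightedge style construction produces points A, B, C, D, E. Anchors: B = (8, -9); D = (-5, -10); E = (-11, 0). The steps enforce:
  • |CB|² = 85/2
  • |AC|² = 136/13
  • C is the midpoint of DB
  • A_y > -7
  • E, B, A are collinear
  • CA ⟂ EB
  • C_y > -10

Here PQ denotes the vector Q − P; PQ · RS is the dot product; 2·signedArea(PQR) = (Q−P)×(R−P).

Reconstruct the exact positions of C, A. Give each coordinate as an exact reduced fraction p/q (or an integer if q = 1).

1. C_x = 3/2  [C is the midpoint of DB]
2. C_y = -19/2  [C is the midpoint of DB]
   → C = (3/2, -19/2)
3. A_x = 75/26  [E, B, A are collinear ∩ CA ⟂ EB]
4. A_y = -171/26  [E, B, A are collinear ∩ CA ⟂ EB]
   → A = (75/26, -171/26)

A = (75/26, -171/26)
C = (3/2, -19/2)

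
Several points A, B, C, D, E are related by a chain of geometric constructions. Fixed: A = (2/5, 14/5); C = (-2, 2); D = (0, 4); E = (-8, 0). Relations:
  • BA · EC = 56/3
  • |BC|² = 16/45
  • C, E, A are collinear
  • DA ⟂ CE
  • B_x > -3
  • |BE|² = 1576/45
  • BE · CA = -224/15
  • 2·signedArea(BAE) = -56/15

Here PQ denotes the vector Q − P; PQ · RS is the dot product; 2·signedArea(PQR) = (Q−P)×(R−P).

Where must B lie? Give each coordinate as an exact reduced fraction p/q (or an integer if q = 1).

1. B_x = -38/15  [BE · CA = -224/15 ∩ 2·signedArea(BAE) = -56/15]
2. B_y = 34/15  [BE · CA = -224/15 ∩ 2·signedArea(BAE) = -56/15]
   → B = (-38/15, 34/15)

B = (-38/15, 34/15)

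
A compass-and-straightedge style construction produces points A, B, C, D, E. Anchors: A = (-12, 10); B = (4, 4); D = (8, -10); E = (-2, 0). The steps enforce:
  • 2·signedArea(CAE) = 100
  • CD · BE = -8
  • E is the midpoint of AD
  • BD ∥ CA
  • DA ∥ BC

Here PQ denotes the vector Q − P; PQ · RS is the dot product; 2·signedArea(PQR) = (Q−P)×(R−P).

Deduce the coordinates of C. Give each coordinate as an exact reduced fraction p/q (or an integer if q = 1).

1. C_x = -16  [BD ∥ CA ∩ DA ∥ BC]
2. C_y = 24  [BD ∥ CA ∩ DA ∥ BC]
   → C = (-16, 24)

C = (-16, 24)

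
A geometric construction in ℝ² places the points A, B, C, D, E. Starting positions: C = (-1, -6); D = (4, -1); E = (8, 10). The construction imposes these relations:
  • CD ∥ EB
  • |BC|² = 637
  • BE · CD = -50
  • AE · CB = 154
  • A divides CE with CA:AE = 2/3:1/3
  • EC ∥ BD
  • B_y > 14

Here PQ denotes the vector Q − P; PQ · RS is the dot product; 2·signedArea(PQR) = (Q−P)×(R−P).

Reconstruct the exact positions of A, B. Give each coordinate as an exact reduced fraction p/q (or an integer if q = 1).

1. A_x = 5  [A divides CE with CA:AE = 2/3:1/3]
2. A_y = 14/3  [A divides CE with CA:AE = 2/3:1/3]
   → A = (5, 14/3)
3. B_x = 13  [EC ∥ BD ∩ CD ∥ EB]
4. B_y = 15  [EC ∥ BD ∩ CD ∥ EB]
   → B = (13, 15)

A = (5, 14/3)
B = (13, 15)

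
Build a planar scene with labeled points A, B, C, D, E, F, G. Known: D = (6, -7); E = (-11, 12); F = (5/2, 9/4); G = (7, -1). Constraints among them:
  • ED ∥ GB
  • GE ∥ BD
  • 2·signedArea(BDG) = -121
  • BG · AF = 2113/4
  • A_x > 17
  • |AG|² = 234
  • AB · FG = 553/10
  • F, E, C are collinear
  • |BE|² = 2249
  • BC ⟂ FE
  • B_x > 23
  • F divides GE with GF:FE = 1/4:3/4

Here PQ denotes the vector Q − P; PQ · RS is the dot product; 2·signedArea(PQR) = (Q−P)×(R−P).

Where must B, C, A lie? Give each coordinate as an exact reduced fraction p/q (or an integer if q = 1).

A = (86/5, -62/5)
B = (24, -20)
C = (13405/493, -7682/493)

1. B_x = 24  [GE ∥ BD ∩ ED ∥ GB]
2. B_y = -20  [GE ∥ BD ∩ ED ∥ GB]
   → B = (24, -20)
3. C_x = 13405/493  [F, E, C are collinear ∩ BC ⟂ FE]
4. C_y = -7682/493  [F, E, C are collinear ∩ BC ⟂ FE]
   → C = (13405/493, -7682/493)
5. A_x = 86/5  [AB · FG = 553/10 ∩ BG · AF = 2113/4]
6. A_y = -62/5  [AB · FG = 553/10 ∩ BG · AF = 2113/4]
   → A = (86/5, -62/5)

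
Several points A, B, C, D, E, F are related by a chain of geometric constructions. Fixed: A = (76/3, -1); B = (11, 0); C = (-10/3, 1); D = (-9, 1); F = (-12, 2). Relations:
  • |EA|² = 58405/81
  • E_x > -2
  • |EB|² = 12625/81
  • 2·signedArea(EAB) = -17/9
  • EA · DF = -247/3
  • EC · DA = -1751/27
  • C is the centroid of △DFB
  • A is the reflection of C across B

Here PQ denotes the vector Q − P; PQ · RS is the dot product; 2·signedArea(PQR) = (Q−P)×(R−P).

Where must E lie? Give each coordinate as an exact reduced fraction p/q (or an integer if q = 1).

1. E_x = -13/9  [2·signedArea(EAB) = -17/9 ∩ EC · DA = -1751/27]
2. E_y = 1  [2·signedArea(EAB) = -17/9 ∩ EC · DA = -1751/27]
   → E = (-13/9, 1)

E = (-13/9, 1)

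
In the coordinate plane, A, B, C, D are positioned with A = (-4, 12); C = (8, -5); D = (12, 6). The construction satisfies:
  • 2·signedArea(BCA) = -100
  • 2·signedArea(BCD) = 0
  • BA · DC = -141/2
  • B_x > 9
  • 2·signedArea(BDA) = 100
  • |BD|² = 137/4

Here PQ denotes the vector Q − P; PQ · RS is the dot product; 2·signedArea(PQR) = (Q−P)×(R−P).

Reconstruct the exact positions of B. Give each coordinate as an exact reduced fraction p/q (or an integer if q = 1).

B = (10, 1/2)

1. B_x = 10  [2·signedArea(BCD) = 0 ∩ BA · DC = -141/2]
2. B_y = 1/2  [2·signedArea(BCD) = 0 ∩ BA · DC = -141/2]
   → B = (10, 1/2)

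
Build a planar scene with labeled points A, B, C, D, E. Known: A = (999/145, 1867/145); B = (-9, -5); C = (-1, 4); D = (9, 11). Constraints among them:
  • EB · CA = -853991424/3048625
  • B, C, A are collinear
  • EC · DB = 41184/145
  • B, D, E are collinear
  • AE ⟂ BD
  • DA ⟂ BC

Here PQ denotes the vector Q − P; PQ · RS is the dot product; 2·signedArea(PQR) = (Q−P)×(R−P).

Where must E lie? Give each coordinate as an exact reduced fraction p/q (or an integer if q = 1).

1. E_x = 184023/21025  [B, D, E are collinear ∩ AE ⟂ BD]
2. E_y = 226651/21025  [B, D, E are collinear ∩ AE ⟂ BD]
   → E = (184023/21025, 226651/21025)

E = (184023/21025, 226651/21025)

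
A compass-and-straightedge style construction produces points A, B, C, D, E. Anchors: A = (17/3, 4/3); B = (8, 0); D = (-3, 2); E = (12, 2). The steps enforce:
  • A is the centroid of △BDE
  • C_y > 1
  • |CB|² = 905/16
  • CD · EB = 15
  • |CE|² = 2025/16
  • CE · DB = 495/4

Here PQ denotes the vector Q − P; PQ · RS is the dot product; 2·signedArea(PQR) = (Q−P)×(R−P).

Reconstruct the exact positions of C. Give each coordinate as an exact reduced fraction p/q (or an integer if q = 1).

1. C_x = 3/4  [CE · DB = 495/4 ∩ CD · EB = 15]
2. C_y = 2  [CE · DB = 495/4 ∩ CD · EB = 15]
   → C = (3/4, 2)

C = (3/4, 2)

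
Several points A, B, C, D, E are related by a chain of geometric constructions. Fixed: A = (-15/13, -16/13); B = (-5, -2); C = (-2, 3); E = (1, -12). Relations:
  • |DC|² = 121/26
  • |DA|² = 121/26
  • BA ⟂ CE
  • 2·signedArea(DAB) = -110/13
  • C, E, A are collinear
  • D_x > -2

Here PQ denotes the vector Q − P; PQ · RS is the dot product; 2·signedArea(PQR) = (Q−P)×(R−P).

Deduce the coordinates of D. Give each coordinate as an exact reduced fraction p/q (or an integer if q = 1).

1. D_x = -41/26  [line 10/13·x + -50/13·y + 60/13 = 0 ∩ |DA|² = 121/26]
2. D_y = 23/26  [line 10/13·x + -50/13·y + 60/13 = 0 ∩ |DA|² = 121/26]
   → D = (-41/26, 23/26)

D = (-41/26, 23/26)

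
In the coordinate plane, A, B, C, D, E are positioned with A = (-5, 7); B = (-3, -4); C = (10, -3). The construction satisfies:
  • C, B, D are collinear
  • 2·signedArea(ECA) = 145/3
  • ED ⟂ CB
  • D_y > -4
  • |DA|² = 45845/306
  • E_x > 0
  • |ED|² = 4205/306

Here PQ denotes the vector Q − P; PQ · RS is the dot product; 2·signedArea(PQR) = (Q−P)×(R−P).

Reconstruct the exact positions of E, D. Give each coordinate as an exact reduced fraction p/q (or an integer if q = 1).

1. D_x = 97/102  [line 1·x + -13·y + -49 = 0 ∩ |DA|² = 45845/306]
2. D_y = -377/102  [line 1·x + -13·y + -49 = 0 ∩ |DA|² = 45845/306]
   → D = (97/102, -377/102)
3. E_x = 2/3  [2·signedArea(ECA) = 145/3 ∩ ED ⟂ CB]
4. E_y = 0  [2·signedArea(ECA) = 145/3 ∩ ED ⟂ CB]
   → E = (2/3, 0)

D = (97/102, -377/102)
E = (2/3, 0)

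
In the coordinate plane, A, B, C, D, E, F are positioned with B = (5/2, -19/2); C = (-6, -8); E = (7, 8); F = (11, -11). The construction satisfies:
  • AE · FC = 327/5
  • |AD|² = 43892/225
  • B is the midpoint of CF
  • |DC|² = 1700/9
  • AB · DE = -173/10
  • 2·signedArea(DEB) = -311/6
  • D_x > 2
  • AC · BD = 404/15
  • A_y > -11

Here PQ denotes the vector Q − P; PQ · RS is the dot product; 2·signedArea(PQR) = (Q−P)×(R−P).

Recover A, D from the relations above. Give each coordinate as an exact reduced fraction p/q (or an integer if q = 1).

1. D_x = 8/3  [line 35/2·x + -9/2·y + -104/3 = 0 ∩ |DC|² = 1700/9]
2. D_y = 8/3  [line 35/2·x + -9/2·y + -104/3 = 0 ∩ |DC|² = 1700/9]
   → D = (8/3, 8/3)
3. A_x = 38/5  [AE · FC = 327/5 ∩ AC · BD = 404/15]
4. A_y = -52/5  [AE · FC = 327/5 ∩ AC · BD = 404/15]
   → A = (38/5, -52/5)

A = (38/5, -52/5)
D = (8/3, 8/3)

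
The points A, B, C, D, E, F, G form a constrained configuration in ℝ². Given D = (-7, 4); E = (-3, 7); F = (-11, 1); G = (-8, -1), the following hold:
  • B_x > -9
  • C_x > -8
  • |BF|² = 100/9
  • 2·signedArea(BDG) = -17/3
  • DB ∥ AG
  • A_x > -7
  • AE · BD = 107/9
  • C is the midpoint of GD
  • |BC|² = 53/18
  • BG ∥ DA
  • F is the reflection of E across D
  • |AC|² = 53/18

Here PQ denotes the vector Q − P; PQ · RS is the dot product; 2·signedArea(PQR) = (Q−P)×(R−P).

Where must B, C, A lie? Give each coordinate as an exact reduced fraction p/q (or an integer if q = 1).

1. B_x = -25/3  [line 5·x + -1·y + 134/3 = 0 ∩ |BF|² = 100/9]
2. B_y = 3  [line 5·x + -1·y + 134/3 = 0 ∩ |BF|² = 100/9]
   → B = (-25/3, 3)
3. C_x = -15/2  [C is the midpoint of GD]
4. C_y = 3/2  [C is the midpoint of GD]
   → C = (-15/2, 3/2)
5. A_x = -20/3  [DB ∥ AG ∩ BG ∥ DA]
6. A_y = 0  [DB ∥ AG ∩ BG ∥ DA]
   → A = (-20/3, 0)

A = (-20/3, 0)
B = (-25/3, 3)
C = (-15/2, 3/2)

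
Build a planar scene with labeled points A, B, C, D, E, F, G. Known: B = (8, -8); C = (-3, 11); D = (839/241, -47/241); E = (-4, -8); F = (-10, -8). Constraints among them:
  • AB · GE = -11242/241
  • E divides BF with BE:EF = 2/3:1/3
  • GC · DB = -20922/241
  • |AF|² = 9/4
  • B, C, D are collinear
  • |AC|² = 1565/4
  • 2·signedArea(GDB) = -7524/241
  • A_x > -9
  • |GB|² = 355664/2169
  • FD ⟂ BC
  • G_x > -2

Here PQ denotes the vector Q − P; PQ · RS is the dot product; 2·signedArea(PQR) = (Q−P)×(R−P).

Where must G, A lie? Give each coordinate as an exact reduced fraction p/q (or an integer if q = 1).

1. G_x = -848/723  [2·signedArea(GDB) = -7524/241 ∩ GC · DB = -20922/241]
2. G_y = 676/723  [2·signedArea(GDB) = -7524/241 ∩ GC · DB = -20922/241]
   → G = (-848/723, 676/723)
3. A_x = -17/2  [line 2044/723·x + 6460/723·y + 23018/241 = 0 ∩ |AC|² = 1565/4]
4. A_y = -8  [line 2044/723·x + 6460/723·y + 23018/241 = 0 ∩ |AC|² = 1565/4]
   → A = (-17/2, -8)

A = (-17/2, -8)
G = (-848/723, 676/723)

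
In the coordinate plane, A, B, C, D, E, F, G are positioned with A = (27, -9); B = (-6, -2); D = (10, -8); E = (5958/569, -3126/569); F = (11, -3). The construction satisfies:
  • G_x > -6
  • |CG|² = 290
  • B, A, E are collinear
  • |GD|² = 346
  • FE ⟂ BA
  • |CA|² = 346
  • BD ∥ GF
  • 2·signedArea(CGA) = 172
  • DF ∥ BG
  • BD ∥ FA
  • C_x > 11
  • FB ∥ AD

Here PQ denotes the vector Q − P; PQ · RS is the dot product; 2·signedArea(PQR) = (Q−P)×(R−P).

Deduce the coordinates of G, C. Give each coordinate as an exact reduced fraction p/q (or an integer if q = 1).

1. G_x = -5  [BD ∥ GF ∩ DF ∥ BG]
2. G_y = 3  [BD ∥ GF ∩ DF ∥ BG]
   → G = (-5, 3)
3. C_x = 12  [line 12·x + 32·y + -208 = 0 ∩ |CG|² = 290]
4. C_y = 2  [line 12·x + 32·y + -208 = 0 ∩ |CG|² = 290]
   → C = (12, 2)

C = (12, 2)
G = (-5, 3)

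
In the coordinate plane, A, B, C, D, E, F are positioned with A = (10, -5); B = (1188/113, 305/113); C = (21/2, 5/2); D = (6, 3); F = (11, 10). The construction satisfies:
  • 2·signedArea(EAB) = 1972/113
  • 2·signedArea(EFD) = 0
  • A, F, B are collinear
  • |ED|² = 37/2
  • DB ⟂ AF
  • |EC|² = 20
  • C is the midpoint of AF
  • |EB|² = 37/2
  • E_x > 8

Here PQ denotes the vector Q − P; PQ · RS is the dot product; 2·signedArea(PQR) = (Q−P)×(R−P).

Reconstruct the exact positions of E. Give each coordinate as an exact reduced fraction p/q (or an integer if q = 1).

E = (17/2, 13/2)

1. E_x = 17/2  [2·signedArea(EFD) = 0 ∩ 2·signedArea(EAB) = 1972/113]
2. E_y = 13/2  [2·signedArea(EFD) = 0 ∩ 2·signedArea(EAB) = 1972/113]
   → E = (17/2, 13/2)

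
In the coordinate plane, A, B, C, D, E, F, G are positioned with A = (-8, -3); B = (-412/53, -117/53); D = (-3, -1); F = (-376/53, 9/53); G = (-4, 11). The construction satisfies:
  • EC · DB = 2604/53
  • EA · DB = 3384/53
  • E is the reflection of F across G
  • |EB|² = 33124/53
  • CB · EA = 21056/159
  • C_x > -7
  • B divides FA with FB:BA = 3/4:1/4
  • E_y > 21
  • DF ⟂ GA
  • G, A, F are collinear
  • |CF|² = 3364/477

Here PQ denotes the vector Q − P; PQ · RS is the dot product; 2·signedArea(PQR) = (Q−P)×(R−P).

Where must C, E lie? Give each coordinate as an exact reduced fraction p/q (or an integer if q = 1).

C = (-1012/159, 433/159)
E = (-48/53, 1157/53)

1. E_x = -48/53  [E is the reflection of F across G]
2. E_y = 1157/53  [E is the reflection of F across G]
   → E = (-48/53, 1157/53)
3. C_x = -1012/159  [CB · EA = 21056/159 ∩ EC · DB = 2604/53]
4. C_y = 433/159  [CB · EA = 21056/159 ∩ EC · DB = 2604/53]
   → C = (-1012/159, 433/159)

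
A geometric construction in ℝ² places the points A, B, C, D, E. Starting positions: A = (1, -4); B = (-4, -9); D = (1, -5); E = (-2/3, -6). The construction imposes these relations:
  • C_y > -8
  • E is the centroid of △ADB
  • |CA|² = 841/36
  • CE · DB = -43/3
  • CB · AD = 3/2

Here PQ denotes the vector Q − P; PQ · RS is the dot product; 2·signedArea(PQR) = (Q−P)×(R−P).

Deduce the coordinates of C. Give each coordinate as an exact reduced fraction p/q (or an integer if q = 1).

C = (-7/3, -15/2)

1. C_x = -7/3  [CE · DB = -43/3 ∩ CB · AD = 3/2]
2. C_y = -15/2  [CE · DB = -43/3 ∩ CB · AD = 3/2]
   → C = (-7/3, -15/2)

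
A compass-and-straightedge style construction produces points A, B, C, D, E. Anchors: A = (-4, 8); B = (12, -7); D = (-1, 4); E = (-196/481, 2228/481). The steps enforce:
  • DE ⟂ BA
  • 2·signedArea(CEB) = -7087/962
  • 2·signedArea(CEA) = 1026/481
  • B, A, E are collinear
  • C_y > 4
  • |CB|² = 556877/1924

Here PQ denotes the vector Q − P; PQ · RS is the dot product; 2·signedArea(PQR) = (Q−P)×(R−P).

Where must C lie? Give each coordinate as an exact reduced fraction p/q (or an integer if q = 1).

1. C_x = -677/962  [line 5595/481·x + 5968/481·y + -3357/74 = 0 ∩ |CB|² = 556877/1924]
2. C_y = 2076/481  [line 5595/481·x + 5968/481·y + -3357/74 = 0 ∩ |CB|² = 556877/1924]
   → C = (-677/962, 2076/481)

C = (-677/962, 2076/481)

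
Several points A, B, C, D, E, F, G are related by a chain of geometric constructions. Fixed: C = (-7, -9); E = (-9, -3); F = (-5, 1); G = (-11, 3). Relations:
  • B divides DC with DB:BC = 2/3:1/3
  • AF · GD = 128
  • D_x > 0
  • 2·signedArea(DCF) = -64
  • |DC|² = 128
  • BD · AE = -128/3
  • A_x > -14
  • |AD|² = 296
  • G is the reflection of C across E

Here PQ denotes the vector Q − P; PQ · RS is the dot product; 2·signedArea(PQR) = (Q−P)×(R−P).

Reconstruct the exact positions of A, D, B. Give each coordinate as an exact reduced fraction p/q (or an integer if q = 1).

A = (-13, 9)
B = (-13/3, -19/3)
D = (1, -1)

1. D_x = 1  [line -10·x + 2·y + 12 = 0 ∩ |DC|² = 128]
2. D_y = -1  [line -10·x + 2·y + 12 = 0 ∩ |DC|² = 128]
   → D = (1, -1)
3. B_x = -13/3  [B divides DC with DB:BC = 2/3:1/3]
4. B_y = -19/3  [B divides DC with DB:BC = 2/3:1/3]
   → B = (-13/3, -19/3)
5. A_x = -13  [AF · GD = 128 ∩ BD · AE = -128/3]
6. A_y = 9  [AF · GD = 128 ∩ BD · AE = -128/3]
   → A = (-13, 9)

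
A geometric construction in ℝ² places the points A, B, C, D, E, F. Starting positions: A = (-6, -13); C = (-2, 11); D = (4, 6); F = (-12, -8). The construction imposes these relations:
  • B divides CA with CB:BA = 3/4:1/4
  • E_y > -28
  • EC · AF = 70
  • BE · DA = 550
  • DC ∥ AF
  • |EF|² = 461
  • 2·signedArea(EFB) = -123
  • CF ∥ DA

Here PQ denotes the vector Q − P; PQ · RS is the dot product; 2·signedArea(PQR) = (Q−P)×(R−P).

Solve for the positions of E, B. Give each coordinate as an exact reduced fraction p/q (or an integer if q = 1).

1. B_x = -5  [B divides CA with CB:BA = 3/4:1/4]
2. B_y = -7  [B divides CA with CB:BA = 3/4:1/4]
   → B = (-5, -7)
3. E_x = -22  [2·signedArea(EFB) = -123 ∩ BE · DA = 550]
4. E_y = -27  [2·signedArea(EFB) = -123 ∩ BE · DA = 550]
   → E = (-22, -27)

B = (-5, -7)
E = (-22, -27)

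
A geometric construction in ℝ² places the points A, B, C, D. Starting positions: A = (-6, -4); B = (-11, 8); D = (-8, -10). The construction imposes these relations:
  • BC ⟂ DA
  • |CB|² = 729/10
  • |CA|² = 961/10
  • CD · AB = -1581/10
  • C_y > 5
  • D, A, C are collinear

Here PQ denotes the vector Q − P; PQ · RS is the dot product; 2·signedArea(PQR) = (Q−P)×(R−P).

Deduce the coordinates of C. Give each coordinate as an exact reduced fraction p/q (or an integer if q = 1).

C = (-29/10, 53/10)

1. C_x = -29/10  [D, A, C are collinear ∩ BC ⟂ DA]
2. C_y = 53/10  [D, A, C are collinear ∩ BC ⟂ DA]
   → C = (-29/10, 53/10)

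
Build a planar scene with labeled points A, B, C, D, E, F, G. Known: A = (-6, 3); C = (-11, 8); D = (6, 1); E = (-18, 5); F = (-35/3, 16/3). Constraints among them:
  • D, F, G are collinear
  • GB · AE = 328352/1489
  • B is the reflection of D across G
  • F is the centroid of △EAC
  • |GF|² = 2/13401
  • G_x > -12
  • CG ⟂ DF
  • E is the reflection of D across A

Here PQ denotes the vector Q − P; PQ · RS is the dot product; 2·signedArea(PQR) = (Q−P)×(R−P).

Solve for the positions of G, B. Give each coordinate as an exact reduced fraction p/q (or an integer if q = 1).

1. G_x = -17354/1489  [D, F, G are collinear ∩ CG ⟂ DF]
2. G_y = 7937/1489  [D, F, G are collinear ∩ CG ⟂ DF]
   → G = (-17354/1489, 7937/1489)
3. B_x = -43642/1489  [B is the reflection of D across G]
4. B_y = 14385/1489  [B is the reflection of D across G]
   → B = (-43642/1489, 14385/1489)

B = (-43642/1489, 14385/1489)
G = (-17354/1489, 7937/1489)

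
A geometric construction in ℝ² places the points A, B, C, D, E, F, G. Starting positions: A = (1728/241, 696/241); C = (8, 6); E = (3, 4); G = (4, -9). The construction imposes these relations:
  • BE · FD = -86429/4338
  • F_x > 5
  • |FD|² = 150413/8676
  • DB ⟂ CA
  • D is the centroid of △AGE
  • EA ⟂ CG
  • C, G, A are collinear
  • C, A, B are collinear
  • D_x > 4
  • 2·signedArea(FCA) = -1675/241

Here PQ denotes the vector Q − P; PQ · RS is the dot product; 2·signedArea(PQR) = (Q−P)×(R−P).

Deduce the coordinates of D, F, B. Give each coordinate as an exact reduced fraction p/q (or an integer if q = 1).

B = (4420/723, -259/241)
D = (3415/723, -509/723)
F = (2451/482, 830/241)

1. D_x = 3415/723  [D is the centroid of △AGE]
2. D_y = -509/723  [D is the centroid of △AGE]
   → D = (3415/723, -509/723)
3. F_x = 2451/482  [line 750/241·x + -200/241·y + -3125/241 = 0 ∩ |FD|² = 150413/8676]
4. F_y = 830/241  [line 750/241·x + -200/241·y + -3125/241 = 0 ∩ |FD|² = 150413/8676]
   → F = (2451/482, 830/241)
5. B_x = 4420/723  [C, A, B are collinear ∩ DB ⟂ CA]
6. B_y = -259/241  [C, A, B are collinear ∩ DB ⟂ CA]
   → B = (4420/723, -259/241)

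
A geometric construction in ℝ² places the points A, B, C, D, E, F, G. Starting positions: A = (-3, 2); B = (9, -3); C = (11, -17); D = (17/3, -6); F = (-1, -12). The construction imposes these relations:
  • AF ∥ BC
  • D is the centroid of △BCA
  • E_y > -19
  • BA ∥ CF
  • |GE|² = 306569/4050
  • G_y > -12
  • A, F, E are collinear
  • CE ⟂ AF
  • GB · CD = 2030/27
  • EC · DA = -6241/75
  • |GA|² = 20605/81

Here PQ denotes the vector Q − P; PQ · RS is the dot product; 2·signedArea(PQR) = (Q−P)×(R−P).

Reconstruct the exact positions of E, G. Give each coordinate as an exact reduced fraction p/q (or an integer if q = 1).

E = (-3/50, -929/50)
G = (47/9, -35/3)

1. E_x = -3/50  [A, F, E are collinear ∩ CE ⟂ AF]
2. E_y = -929/50  [A, F, E are collinear ∩ CE ⟂ AF]
   → E = (-3/50, -929/50)
3. G_x = 47/9  [line 16/3·x + -11·y + -4217/27 = 0 ∩ |GA|² = 20605/81]
4. G_y = -35/3  [line 16/3·x + -11·y + -4217/27 = 0 ∩ |GA|² = 20605/81]
   → G = (47/9, -35/3)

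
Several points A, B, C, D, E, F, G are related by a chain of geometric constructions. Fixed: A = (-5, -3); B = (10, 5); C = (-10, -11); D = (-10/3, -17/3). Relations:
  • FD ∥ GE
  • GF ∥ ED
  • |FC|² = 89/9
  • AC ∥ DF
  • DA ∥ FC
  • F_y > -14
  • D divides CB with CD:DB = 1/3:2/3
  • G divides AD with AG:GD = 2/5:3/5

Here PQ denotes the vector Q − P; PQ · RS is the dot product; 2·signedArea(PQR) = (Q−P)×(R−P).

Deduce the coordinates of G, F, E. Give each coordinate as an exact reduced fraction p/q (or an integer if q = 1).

E = (2/3, 59/15)
F = (-25/3, -41/3)
G = (-13/3, -61/15)

1. G_x = -13/3  [G divides AD with AG:GD = 2/5:3/5]
2. G_y = -61/15  [G divides AD with AG:GD = 2/5:3/5]
   → G = (-13/3, -61/15)
3. F_x = -25/3  [DA ∥ FC ∩ AC ∥ DF]
4. F_y = -41/3  [DA ∥ FC ∩ AC ∥ DF]
   → F = (-25/3, -41/3)
5. E_x = 2/3  [GF ∥ ED ∩ FD ∥ GE]
6. E_y = 59/15  [GF ∥ ED ∩ FD ∥ GE]
   → E = (2/3, 59/15)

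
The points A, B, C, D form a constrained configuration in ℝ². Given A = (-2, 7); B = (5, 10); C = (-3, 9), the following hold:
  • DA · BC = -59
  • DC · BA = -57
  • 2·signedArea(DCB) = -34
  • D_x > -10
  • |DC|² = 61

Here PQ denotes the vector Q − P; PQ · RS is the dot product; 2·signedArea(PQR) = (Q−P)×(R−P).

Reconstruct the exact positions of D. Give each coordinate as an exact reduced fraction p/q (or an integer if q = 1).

1. D_x = -9  [DA · BC = -59 ∩ 2·signedArea(DCB) = -34]
2. D_y = 4  [DA · BC = -59 ∩ 2·signedArea(DCB) = -34]
   → D = (-9, 4)

D = (-9, 4)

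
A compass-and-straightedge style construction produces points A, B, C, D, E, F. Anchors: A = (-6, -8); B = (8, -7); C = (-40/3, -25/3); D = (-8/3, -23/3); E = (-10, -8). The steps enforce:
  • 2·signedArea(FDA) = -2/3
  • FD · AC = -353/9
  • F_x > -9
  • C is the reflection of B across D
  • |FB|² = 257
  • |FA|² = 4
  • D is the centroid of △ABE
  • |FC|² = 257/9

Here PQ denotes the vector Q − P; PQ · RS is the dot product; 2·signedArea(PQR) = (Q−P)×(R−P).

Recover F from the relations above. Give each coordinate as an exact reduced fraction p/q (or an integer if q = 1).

F = (-8, -8)

1. F_x = -8  [2·signedArea(FDA) = -2/3 ∩ FD · AC = -353/9]
2. F_y = -8  [2·signedArea(FDA) = -2/3 ∩ FD · AC = -353/9]
   → F = (-8, -8)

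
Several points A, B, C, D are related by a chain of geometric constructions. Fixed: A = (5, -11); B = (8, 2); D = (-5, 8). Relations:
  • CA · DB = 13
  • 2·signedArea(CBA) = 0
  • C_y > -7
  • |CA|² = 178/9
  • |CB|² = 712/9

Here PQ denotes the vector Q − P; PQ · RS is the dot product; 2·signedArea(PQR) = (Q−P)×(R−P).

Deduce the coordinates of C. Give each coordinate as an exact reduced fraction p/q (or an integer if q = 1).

1. C_x = 6  [2·signedArea(CBA) = 0 ∩ CA · DB = 13]
2. C_y = -20/3  [2·signedArea(CBA) = 0 ∩ CA · DB = 13]
   → C = (6, -20/3)

C = (6, -20/3)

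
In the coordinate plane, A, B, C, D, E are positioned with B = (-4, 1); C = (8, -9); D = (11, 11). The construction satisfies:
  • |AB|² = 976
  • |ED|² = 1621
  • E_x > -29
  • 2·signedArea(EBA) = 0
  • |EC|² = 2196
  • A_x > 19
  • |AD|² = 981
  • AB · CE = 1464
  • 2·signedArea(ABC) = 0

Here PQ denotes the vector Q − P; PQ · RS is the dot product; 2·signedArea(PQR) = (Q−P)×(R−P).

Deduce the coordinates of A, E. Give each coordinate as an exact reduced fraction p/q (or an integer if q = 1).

1. A_x = 20  [line 10·x + 12·y + 28 = 0 ∩ |AB|² = 976]
2. A_y = -19  [line 10·x + 12·y + 28 = 0 ∩ |AB|² = 976]
   → A = (20, -19)
3. E_x = -28  [2·signedArea(EBA) = 0 ∩ AB · CE = 1464]
4. E_y = 21  [2·signedArea(EBA) = 0 ∩ AB · CE = 1464]
   → E = (-28, 21)

A = (20, -19)
E = (-28, 21)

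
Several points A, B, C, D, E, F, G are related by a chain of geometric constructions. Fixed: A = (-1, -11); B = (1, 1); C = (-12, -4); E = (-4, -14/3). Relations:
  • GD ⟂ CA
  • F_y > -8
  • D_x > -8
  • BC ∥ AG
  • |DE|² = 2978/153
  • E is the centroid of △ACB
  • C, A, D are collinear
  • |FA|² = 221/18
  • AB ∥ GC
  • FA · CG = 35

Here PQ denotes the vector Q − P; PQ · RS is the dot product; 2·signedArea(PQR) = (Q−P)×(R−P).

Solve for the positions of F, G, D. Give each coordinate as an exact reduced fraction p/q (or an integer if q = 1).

1. G_x = -14  [AB ∥ GC ∩ BC ∥ AG]
2. G_y = -16  [AB ∥ GC ∩ BC ∥ AG]
   → G = (-14, -16)
3. D_x = -679/85  [C, A, D are collinear ∩ GD ⟂ CA]
4. D_y = -557/85  [C, A, D are collinear ∩ GD ⟂ CA]
   → D = (-679/85, -557/85)
5. F_x = -5/2  [line 2·x + 12·y + 99 = 0 ∩ |FA|² = 221/18]
6. F_y = -47/6  [line 2·x + 12·y + 99 = 0 ∩ |FA|² = 221/18]
   → F = (-5/2, -47/6)

D = (-679/85, -557/85)
F = (-5/2, -47/6)
G = (-14, -16)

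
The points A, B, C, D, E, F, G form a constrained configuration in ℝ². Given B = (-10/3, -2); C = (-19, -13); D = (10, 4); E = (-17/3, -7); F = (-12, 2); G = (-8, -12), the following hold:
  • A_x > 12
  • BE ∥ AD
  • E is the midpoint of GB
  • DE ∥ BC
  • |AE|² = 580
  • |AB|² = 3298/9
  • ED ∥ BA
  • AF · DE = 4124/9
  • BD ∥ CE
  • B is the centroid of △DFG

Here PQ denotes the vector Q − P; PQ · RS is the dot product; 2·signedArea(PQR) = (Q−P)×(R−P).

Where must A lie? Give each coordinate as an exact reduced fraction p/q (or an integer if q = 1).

A = (37/3, 9)

1. A_x = 37/3  [BE ∥ AD ∩ ED ∥ BA]
2. A_y = 9  [BE ∥ AD ∩ ED ∥ BA]
   → A = (37/3, 9)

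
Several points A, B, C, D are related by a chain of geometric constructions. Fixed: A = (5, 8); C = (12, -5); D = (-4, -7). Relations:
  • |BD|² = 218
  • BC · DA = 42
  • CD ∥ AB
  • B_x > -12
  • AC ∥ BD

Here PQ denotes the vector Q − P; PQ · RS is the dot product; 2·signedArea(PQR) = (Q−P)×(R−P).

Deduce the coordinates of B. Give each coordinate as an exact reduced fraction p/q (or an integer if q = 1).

B = (-11, 6)

1. B_x = -11  [AC ∥ BD ∩ CD ∥ AB]
2. B_y = 6  [AC ∥ BD ∩ CD ∥ AB]
   → B = (-11, 6)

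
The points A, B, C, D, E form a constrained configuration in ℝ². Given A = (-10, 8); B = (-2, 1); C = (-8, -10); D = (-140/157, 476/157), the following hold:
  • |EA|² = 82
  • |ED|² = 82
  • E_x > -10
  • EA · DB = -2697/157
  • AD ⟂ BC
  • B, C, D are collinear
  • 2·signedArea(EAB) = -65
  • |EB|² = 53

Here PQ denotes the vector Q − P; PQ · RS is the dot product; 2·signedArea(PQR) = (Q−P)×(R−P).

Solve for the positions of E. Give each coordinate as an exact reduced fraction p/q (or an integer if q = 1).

1. E_x = -9  [EA · DB = -2697/157 ∩ 2·signedArea(EAB) = -65]
2. E_y = -1  [EA · DB = -2697/157 ∩ 2·signedArea(EAB) = -65]
   → E = (-9, -1)

E = (-9, -1)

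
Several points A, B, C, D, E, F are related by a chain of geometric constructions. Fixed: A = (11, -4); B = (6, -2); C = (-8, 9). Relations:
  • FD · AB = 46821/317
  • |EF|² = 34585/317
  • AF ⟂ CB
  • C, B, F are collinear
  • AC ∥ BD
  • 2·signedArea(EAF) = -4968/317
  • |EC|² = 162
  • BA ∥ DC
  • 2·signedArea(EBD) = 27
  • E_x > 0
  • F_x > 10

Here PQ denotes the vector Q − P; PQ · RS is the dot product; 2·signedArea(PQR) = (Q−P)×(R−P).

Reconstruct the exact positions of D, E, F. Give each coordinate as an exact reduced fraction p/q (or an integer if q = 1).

D = (-13, 11)
E = (1, 0)
F = (3190/317, -1646/317)

1. D_x = -13  [BA ∥ DC ∩ AC ∥ BD]
2. D_y = 11  [BA ∥ DC ∩ AC ∥ BD]
   → D = (-13, 11)
3. E_x = 1  [line -13·x + -19·y + 13 = 0 ∩ |EC|² = 162]
4. E_y = 0  [line -13·x + -19·y + 13 = 0 ∩ |EC|² = 162]
   → E = (1, 0)
5. F_x = 3190/317  [2·signedArea(EAF) = -4968/317 ∩ C, B, F are collinear]
6. F_y = -1646/317  [2·signedArea(EAF) = -4968/317 ∩ C, B, F are collinear]
   → F = (3190/317, -1646/317)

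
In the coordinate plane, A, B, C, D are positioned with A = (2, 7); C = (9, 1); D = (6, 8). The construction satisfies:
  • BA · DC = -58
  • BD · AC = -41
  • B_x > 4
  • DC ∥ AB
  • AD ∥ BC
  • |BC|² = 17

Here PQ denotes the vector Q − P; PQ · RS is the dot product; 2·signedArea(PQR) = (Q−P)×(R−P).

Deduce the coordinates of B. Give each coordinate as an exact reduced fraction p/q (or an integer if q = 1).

B = (5, 0)

1. B_x = 5  [AD ∥ BC ∩ DC ∥ AB]
2. B_y = 0  [AD ∥ BC ∩ DC ∥ AB]
   → B = (5, 0)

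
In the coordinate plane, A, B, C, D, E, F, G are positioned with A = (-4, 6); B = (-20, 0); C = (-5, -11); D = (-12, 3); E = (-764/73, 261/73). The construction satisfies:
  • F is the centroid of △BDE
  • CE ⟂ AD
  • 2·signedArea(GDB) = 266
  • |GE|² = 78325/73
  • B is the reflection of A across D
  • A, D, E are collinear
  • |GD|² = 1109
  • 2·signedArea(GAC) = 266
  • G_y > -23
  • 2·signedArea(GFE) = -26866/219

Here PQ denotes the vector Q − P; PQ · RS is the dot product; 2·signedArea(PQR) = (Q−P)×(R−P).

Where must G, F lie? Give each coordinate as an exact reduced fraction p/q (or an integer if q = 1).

1. G_x = 10  [2·signedArea(GDB) = 266 ∩ 2·signedArea(GAC) = 266]
2. G_y = -22  [2·signedArea(GDB) = 266 ∩ 2·signedArea(GAC) = 266]
   → G = (10, -22)
3. F_x = -3100/219  [F is the centroid of △BDE]
4. F_y = 160/73  [F is the centroid of △BDE]
   → F = (-3100/219, 160/73)

F = (-3100/219, 160/73)
G = (10, -22)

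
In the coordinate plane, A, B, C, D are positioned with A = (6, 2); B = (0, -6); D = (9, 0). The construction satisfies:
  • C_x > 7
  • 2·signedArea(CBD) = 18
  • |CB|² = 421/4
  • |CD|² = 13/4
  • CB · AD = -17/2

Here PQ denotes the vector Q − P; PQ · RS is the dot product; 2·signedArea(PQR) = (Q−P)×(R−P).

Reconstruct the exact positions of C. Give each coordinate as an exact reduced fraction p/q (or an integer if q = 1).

1. C_x = 15/2  [CB · AD = -17/2 ∩ 2·signedArea(CBD) = 18]
2. C_y = 1  [CB · AD = -17/2 ∩ 2·signedArea(CBD) = 18]
   → C = (15/2, 1)

C = (15/2, 1)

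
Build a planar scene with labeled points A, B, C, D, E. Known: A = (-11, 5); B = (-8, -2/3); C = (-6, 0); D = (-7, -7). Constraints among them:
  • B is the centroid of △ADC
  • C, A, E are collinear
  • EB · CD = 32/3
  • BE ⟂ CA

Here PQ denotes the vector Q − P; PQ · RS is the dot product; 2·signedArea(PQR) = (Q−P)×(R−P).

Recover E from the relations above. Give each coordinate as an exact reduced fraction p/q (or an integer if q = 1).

1. E_x = -20/3  [C, A, E are collinear ∩ BE ⟂ CA]
2. E_y = 2/3  [C, A, E are collinear ∩ BE ⟂ CA]
   → E = (-20/3, 2/3)

E = (-20/3, 2/3)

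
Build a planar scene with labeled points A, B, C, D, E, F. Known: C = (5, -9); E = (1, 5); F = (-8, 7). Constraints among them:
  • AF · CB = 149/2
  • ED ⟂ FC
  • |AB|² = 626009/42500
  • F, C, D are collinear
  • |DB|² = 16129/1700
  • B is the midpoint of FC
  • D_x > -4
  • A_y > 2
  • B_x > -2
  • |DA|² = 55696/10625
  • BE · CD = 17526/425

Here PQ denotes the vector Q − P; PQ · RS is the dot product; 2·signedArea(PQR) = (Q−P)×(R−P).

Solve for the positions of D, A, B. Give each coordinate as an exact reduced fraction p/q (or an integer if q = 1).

A = (-3539/2125, 6023/2125)
B = (-3/2, -1)
D = (-1463/425, 591/425)

1. D_x = -1463/425  [F, C, D are collinear ∩ ED ⟂ FC]
2. D_y = 591/425  [F, C, D are collinear ∩ ED ⟂ FC]
   → D = (-1463/425, 591/425)
3. B_x = -3/2  [B is the midpoint of FC]
4. B_y = -1  [B is the midpoint of FC]
   → B = (-3/2, -1)
5. A_x = -3539/2125  [line 13/2·x + -8·y + 67/2 = 0 ∩ |AB|² = 626009/42500]
6. A_y = 6023/2125  [line 13/2·x + -8·y + 67/2 = 0 ∩ |AB|² = 626009/42500]
   → A = (-3539/2125, 6023/2125)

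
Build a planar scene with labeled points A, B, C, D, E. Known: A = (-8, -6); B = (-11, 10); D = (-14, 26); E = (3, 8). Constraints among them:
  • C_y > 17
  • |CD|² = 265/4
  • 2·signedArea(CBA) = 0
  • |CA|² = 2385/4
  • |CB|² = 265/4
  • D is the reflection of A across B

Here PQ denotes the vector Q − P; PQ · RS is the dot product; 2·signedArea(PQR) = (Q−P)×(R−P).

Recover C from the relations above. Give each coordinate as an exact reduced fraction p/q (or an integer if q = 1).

C = (-25/2, 18)

1. C_x = -25/2  [line 16·x + 3·y + 146 = 0 ∩ |CB|² = 265/4]
2. C_y = 18  [line 16·x + 3·y + 146 = 0 ∩ |CB|² = 265/4]
   → C = (-25/2, 18)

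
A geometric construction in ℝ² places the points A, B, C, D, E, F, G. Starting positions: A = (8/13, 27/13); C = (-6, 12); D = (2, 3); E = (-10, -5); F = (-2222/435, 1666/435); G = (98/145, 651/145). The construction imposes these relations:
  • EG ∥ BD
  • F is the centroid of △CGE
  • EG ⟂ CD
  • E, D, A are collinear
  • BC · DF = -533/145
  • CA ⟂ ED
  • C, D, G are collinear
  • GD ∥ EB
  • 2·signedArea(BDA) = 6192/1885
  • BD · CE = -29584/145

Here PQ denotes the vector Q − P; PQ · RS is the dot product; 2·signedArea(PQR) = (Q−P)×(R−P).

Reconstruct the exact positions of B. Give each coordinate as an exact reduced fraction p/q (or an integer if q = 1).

B = (-1258/145, -941/145)

1. B_x = -1258/145  [EG ∥ BD ∩ GD ∥ EB]
2. B_y = -941/145  [EG ∥ BD ∩ GD ∥ EB]
   → B = (-1258/145, -941/145)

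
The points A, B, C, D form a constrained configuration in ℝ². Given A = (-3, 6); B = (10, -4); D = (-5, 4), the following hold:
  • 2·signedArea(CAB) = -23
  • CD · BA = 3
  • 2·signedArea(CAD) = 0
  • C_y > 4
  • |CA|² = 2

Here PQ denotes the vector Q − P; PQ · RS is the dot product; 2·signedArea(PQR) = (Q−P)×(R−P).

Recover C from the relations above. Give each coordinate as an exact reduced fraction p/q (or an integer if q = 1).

C = (-4, 5)

1. C_x = -4  [2·signedArea(CAD) = 0 ∩ 2·signedArea(CAB) = -23]
2. C_y = 5  [2·signedArea(CAD) = 0 ∩ 2·signedArea(CAB) = -23]
   → C = (-4, 5)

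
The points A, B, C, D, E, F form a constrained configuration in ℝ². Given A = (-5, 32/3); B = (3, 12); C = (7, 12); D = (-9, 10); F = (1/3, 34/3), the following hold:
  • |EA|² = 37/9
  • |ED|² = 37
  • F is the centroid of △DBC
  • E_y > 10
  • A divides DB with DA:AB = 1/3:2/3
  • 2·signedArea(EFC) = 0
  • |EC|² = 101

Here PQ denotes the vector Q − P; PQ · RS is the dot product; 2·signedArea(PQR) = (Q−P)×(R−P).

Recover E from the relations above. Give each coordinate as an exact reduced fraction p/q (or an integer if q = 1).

E = (-3, 11)

1. E_x = -3  [line -2/3·x + 20/3·y + -226/3 = 0 ∩ |ED|² = 37]
2. E_y = 11  [line -2/3·x + 20/3·y + -226/3 = 0 ∩ |ED|² = 37]
   → E = (-3, 11)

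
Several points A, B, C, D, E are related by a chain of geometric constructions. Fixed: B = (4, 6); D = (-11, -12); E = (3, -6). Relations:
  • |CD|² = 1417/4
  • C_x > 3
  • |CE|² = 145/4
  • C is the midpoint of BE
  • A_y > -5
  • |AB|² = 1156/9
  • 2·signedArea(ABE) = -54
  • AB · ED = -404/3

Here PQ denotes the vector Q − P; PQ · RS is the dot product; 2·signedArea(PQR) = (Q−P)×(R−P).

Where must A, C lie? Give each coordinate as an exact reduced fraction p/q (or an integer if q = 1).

A = (-4/3, -4)
C = (7/2, 0)

1. A_x = -4/3  [AB · ED = -404/3 ∩ 2·signedArea(ABE) = -54]
2. A_y = -4  [AB · ED = -404/3 ∩ 2·signedArea(ABE) = -54]
   → A = (-4/3, -4)
3. C_x = 7/2  [C is the midpoint of BE]
4. C_y = 0  [C is the midpoint of BE]
   → C = (7/2, 0)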